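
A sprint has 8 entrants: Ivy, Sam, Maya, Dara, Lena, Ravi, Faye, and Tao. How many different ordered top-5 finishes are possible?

6720

This is an ordered selection of 5 from 8: P(8,5).
That gives 8 × 7 × 6 × 5 × 4 = 6720.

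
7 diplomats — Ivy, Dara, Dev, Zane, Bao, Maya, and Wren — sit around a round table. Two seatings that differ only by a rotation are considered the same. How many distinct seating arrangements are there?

Around a circle, 7 distinct people have 7!/7 = (6)! = 720 rotationally distinct seatings.

720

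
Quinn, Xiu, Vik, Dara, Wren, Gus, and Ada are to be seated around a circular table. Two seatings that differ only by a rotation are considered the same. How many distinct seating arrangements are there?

Around a circle, 7 distinct people have 7!/7 = (6)! = 720 rotationally distinct seatings.

720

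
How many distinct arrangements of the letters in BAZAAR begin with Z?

20

Fix Z in the first position and arrange the remaining 5 letters.
Those 5 letters have A appearing 3 times, giving (5)!/(3!) = 20.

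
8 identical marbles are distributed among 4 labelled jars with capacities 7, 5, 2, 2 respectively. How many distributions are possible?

52

Ignoring the caps, the number of non-negative solutions to x_1+…+x_4 = 8 is C(11,3) = 165.
Subtract solutions that violate a single cap (substitute x_i' = x_i − (cap_i+1)): x_1 ≥ 8 gives C(3,3) = 1; x_2 ≥ 6 gives C(5,3) = 10; x_3 ≥ 3 gives C(8,3) = 56; x_4 ≥ 3 gives C(8,3) = 56. Together 123.
Add back pairs where two caps are both exceeded: 0 + 0 + 0 + 0 + 0 + 10 = 10.
By inclusion–exclusion the count is 165 − 123 + 10 = 52.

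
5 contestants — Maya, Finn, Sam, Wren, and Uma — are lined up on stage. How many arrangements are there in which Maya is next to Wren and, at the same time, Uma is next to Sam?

24

Treat {Maya,Wren} as one block (2 orders) and {Uma,Sam} as another (2 orders).
That leaves 3 units to arrange: 2 × 2 × 3! = 4 × 6 = 24.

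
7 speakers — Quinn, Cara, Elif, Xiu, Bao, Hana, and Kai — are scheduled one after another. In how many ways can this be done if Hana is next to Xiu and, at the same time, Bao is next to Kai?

480

Treat {Hana,Xiu} as one block (2 orders) and {Bao,Kai} as another (2 orders).
That leaves 5 units to arrange: 2 × 2 × 5! = 4 × 120 = 480.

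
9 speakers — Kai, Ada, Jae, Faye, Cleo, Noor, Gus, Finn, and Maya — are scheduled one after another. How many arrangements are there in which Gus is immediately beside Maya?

Place the 7 others and the Gus-Maya pair as 8 objects in a line; the pair has 2 internal arrangements.
So the count is 2·(8)! = 80640.

80640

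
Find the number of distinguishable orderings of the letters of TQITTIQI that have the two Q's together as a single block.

140

Treat the 2 copies of Q as a single block. The multiset to arrange is then {QQ, I, I, I, T, T, T}, 7 items in all.
That gives (7)!/(3!·3!) = 140 arrangements.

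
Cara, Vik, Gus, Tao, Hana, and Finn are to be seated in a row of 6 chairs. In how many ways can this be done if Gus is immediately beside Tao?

Place the 4 others and the Gus-Tao pair as 5 objects in a line; the pair has 2 internal arrangements.
That gives 2 × 5! = 2 × 120 = 240.

240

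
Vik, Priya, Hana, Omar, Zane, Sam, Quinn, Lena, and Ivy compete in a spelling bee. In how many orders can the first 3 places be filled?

504

This is an ordered selection of 3 from 9: P(9,3).
That gives 9 × 8 × 7 = 504.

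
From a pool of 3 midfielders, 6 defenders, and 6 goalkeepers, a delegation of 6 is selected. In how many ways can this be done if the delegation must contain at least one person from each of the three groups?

3915

Unrestricted: C(15,6) = 5005 ways to pick any 6 of the 15.
Subtract selections that omit an entire group: no midfielders → C(12,6) = 924; no defenders → C(9,6) = 84; no goalkeepers → C(9,6) = 84.
Add back selections omitting two groups (i.e. drawn from a single group): C(3,6) + C(6,6) + C(6,6) = 2.
By inclusion–exclusion: 5005 − 1092 + 2 = 3915.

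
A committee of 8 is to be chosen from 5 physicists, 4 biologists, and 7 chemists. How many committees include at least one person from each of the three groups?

12201

Unrestricted: C(16,8) = 12870 ways to pick any 8 of the 16.
Subtract selections that omit an entire group: no physicists → C(11,8) = 165; no biologists → C(12,8) = 495; no chemists → C(9,8) = 9.
Add back selections omitting two groups (i.e. drawn from a single group): C(5,8) + C(4,8) + C(7,8) = 0.
By inclusion–exclusion: 12870 − 669 + 0 = 12201.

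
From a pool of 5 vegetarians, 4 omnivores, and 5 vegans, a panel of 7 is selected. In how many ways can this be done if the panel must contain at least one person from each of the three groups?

3240

Unrestricted: C(14,7) = 3432 ways to pick any 7 of the 14.
Subtract selections that omit an entire group: no vegetarians → C(9,7) = 36; no omnivores → C(10,7) = 120; no vegans → C(9,7) = 36.
Add back selections omitting two groups (i.e. drawn from a single group): C(5,7) + C(4,7) + C(5,7) = 0.
By inclusion–exclusion: 3432 − 192 + 0 = 3240.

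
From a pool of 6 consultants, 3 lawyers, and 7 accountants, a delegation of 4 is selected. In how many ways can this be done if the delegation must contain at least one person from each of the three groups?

819

With no constraint there are C(16,4) = 1820 possible selections.
Subtract selections that omit an entire group: no consultants → C(10,4) = 210; no lawyers → C(13,4) = 715; no accountants → C(9,4) = 126.
Add back selections omitting two groups (i.e. drawn from a single group): C(6,4) + C(3,4) + C(7,4) = 50.
By inclusion–exclusion: 1820 − 1051 + 50 = 819.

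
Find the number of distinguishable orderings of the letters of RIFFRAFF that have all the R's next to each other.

Treat the 2 copies of R as a single block. The multiset to arrange is then {RR, A, F, F, F, F, I}, 7 items in all.
That gives (7)!/(4!) = 210 arrangements.

210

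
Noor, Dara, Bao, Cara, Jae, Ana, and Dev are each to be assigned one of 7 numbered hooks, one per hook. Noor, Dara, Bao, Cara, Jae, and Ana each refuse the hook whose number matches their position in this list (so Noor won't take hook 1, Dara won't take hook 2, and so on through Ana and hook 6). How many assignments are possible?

Let Aᵢ (for 1 ≤ i ≤ 6) be the placements that put person i in their forbidden hook. Any j of these fix j positions, leaving (7−j)! ways to fill the rest, and there are C(6,j) ways to pick which j.
By inclusion–exclusion, the number of valid placements is Σ_{j=0}^{6} (−1)^j C(6,j)·(7−j)!.
Computing: 5040 − 4320 + 1800 − 480 + 90 − 12 + 1 = 2119.

2119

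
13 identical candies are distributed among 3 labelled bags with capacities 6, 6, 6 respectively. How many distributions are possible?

Ignoring the caps, the number of non-negative solutions to x_1+…+x_3 = 13 is C(15,2) = 105.
Subtract solutions that violate a single cap (substitute x_i' = x_i − (cap_i+1)): x_1 ≥ 7 gives C(8,2) = 28; x_2 ≥ 7 gives C(8,2) = 28; x_3 ≥ 7 gives C(8,2) = 28. Together 84.
No two caps can be exceeded simultaneously, so the pair terms are all 0.
By inclusion–exclusion the count is 105 − 84 + 0 = 21.

21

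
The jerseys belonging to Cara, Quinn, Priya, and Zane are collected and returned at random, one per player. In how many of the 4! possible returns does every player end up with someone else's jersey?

9

Let Aᵢ be the assignments in which player i gets their old jersey. We want the size of the complement of A₁∪…∪A_4.
By inclusion–exclusion this is Σ_{j=0}^{4} (−1)^j C(4,j)·(4−j)!.
Computing: 24 − 24 + 12 − 4 + 1 = 9.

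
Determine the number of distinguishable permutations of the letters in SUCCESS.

SUCCESS has 7 letters with C appearing twice and S appearing 3 times.
Dividing 7! = 5040 by 3!·2! = 12 for the repeated letters gives 420.

420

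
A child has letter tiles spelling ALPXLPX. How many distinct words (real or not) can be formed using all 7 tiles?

The 7 letters of ALPXLPX have repeats: L appearing twice, P appearing twice, and X appearing twice.
The number of distinct arrangements is 7!/(2!·2!·2!) = 5040/8 = 630.

630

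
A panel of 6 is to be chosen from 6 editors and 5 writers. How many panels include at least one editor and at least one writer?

461

Total 6-person selections from all 11: C(11,6) = 462.
Subtract selections that omit an entire group: no editors → C(5,6) = 0; no writers → C(6,6) = 1.
Both groups omitted at once is impossible, so 462 − 1 = 461.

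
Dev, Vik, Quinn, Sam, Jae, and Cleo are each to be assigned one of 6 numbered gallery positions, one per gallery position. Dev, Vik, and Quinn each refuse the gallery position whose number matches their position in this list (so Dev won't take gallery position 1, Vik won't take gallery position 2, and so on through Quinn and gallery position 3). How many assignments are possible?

426

Let Aᵢ (for i ∈ {1, 2, 3}) be the placements that put person i in their forbidden gallery position. Any j of these fix j positions, leaving (6−j)! ways to fill the rest, and there are C(3,j) ways to pick which j.
By inclusion–exclusion, the number of valid placements is Σ_{j=0}^{3} (−1)^j C(3,j)·(6−j)!.
Computing: 720 − 360 + 72 − 6 = 426.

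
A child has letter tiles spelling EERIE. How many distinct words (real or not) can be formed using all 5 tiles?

20

EERIE has 5 letters with E appearing 3 times.
Dividing 5! = 120 by 3! = 6 for the repeated letters gives 20.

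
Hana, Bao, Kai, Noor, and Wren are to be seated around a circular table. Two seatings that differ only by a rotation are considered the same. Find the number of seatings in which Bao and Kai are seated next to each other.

12

Treat {Bao, Kai} as one unit (2 internal orders) and seat the resulting 4 units around the table: (3)! circular arrangements.
So 2 × (3)! = 2 × 6 = 12.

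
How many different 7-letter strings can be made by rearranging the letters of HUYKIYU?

1260

HUYKIYU has 7 letters with U appearing twice and Y appearing twice.
Dividing 7! = 5040 by 2!·2! = 4 for the repeated letters gives 1260.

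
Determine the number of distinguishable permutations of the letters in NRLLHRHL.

Letter multiplicities in NRLLHRHL: H×2, L×3, N×1, R×2.
So there are 8! / (3!·2!·2!) = 1680 distinguishable arrangements.

1680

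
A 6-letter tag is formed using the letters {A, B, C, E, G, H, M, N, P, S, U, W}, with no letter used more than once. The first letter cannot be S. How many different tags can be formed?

The first letter has 12−1 = 11 choices (anything except S).
The remaining 5 letters are filled from the other 11 symbols without repetition: 11 × 10 × 9 × 8 × 7 = 55440.
Total: 11 × 55440 = 609840.

609840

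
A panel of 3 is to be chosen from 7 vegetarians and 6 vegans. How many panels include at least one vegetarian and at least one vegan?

Total 3-person selections from all 13: C(13,3) = 286.
Selections missing a whole group: no vegetarians → C(6,3) = 20; no vegans → C(7,3) = 35.
Both groups omitted at once is impossible, so 286 − 55 = 231.

231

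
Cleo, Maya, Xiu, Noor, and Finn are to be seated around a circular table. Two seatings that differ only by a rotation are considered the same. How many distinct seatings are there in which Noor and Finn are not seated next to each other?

All circular seatings of 5 people number (4)! = 24.
Seatings with Noor beside Finn: treat them as a block with 2 internal orders, giving 2 × (3)! = 12.
Subtracting, 24 − 12 = 12.

12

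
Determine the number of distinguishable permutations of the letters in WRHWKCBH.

WRHWKCBH has 8 letters with H appearing twice and W appearing twice.
Dividing 8! = 40320 by 2!·2! = 4 for the repeated letters gives 10080.

10080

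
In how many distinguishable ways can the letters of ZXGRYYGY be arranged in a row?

3360

ZXGRYYGY has 8 letters with G appearing twice and Y appearing 3 times.
The number of distinct arrangements is 8!/(3!·2!) = 40320/12 = 3360.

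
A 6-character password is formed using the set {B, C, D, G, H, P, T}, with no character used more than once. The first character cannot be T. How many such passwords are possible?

4320

The first character has 7−1 = 6 choices (anything except T).
The remaining 5 characters are filled from the other 6 symbols without repetition: 6 × 5 × 4 × 3 × 2 = 720.
Total: 6 × 720 = 4320.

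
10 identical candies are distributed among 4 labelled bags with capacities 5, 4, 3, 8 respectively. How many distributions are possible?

Ignoring the caps, the number of non-negative solutions to x_1+…+x_4 = 10 is C(13,3) = 286.
Subtract solutions that violate a single cap (substitute x_i' = x_i − (cap_i+1)): x_1 ≥ 6 gives C(7,3) = 35; x_2 ≥ 5 gives C(8,3) = 56; x_3 ≥ 4 gives C(9,3) = 84; x_4 ≥ 9 gives C(4,3) = 4. Together 179.
Add back pairs where two caps are both exceeded: 0 + 1 + 0 + 4 + 0 + 0 = 5.
By inclusion–exclusion the count is 286 − 179 + 5 = 112.

112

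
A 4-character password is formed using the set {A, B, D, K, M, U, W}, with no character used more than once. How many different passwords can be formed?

840

With no repetition, fill the 4 characters in order: 7 choices, then 6, down to 4.
7 × 6 × 5 × 4 = 840.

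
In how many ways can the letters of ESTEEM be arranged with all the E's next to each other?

24

Treat the 3 copies of E as a single block. The multiset to arrange is then {EEE, M, S, T}, 4 items in all.
All 4 items are distinct, so there are (4)! = 24 arrangements.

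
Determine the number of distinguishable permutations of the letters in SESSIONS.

1680

SESSIONS has 8 letters with S appearing 4 times.
Dividing 8! = 40320 by 4! = 24 for the repeated letters gives 1680.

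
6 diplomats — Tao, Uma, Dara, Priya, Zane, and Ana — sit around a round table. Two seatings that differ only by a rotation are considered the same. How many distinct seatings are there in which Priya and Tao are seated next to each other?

48

Treat {Priya, Tao} as one unit (2 internal orders) and seat the resulting 5 units around the table: (4)! circular arrangements.
So 2 × (4)! = 2 × 24 = 48.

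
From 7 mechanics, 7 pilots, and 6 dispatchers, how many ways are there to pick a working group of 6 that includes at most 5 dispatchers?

Split by how many dispatchers are chosen (0 through 5).
Sum: C(6,0)·C(14,6) + C(6,1)·C(14,5) + C(6,2)·C(14,4) + C(6,3)·C(14,3) + C(6,4)·C(14,2) + C(6,5)·C(14,1) = 3003 + 12012 + 15015 + 7280 + 1365 + 84 = 38759.

38759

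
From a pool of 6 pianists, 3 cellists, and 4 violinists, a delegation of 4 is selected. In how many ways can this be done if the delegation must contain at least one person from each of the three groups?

360

Total 4-person selections from all 13: C(13,4) = 715.
Selections missing a whole group: no pianists → C(7,4) = 35; no cellists → C(10,4) = 210; no violinists → C(9,4) = 126.
Add back selections omitting two groups (i.e. drawn from a single group): C(6,4) + C(3,4) + C(4,4) = 16.
By inclusion–exclusion: 715 − 371 + 16 = 360.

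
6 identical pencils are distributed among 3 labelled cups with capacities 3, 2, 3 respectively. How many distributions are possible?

Ignoring the caps, the number of non-negative solutions to x_1+…+x_3 = 6 is C(8,2) = 28.
Subtract solutions that violate a single cap (substitute x_i' = x_i − (cap_i+1)): x_1 ≥ 4 gives C(4,2) = 6; x_2 ≥ 3 gives C(5,2) = 10; x_3 ≥ 4 gives C(4,2) = 6. Together 22.
No two caps can be exceeded simultaneously, so the pair terms are all 0.
By inclusion–exclusion the count is 28 − 22 + 0 = 6.

6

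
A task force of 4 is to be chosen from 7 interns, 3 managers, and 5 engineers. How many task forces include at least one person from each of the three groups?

Total 4-person selections from all 15: C(15,4) = 1365.
Selections missing a whole group: no interns → C(8,4) = 70; no managers → C(12,4) = 495; no engineers → C(10,4) = 210.
Add back selections omitting two groups (i.e. drawn from a single group): C(7,4) + C(3,4) + C(5,4) = 40.
By inclusion–exclusion: 1365 − 775 + 40 = 630.

630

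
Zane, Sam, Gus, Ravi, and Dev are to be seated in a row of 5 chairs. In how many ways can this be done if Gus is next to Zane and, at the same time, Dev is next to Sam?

24

Treat {Gus,Zane} as one block (2 orders) and {Dev,Sam} as another (2 orders).
That leaves 3 units to arrange: 2 × 2 × 3! = 4 × 6 = 24.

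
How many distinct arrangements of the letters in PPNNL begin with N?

12

With the first slot taken by N, it remains to arrange the other 4 letters (PPNL).
Those 4 letters have P appearing twice, giving (4)!/(2!) = 12.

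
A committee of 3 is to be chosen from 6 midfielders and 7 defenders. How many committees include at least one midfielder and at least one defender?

Unrestricted: C(13,3) = 286 ways to pick any 3 of the 13.
Subtract selections that omit an entire group: no midfielders → C(7,3) = 35; no defenders → C(6,3) = 20.
Both groups omitted at once is impossible, so 286 − 55 = 231.

231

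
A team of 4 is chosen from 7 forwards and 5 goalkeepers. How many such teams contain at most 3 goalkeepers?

Split by how many goalkeepers are chosen (0 through 3).
Sum: C(5,0)·C(7,4) + C(5,1)·C(7,3) + C(5,2)·C(7,2) + C(5,3)·C(7,1) = 35 + 175 + 210 + 70 = 490.

490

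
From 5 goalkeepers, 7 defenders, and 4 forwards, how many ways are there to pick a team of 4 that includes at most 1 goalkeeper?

Split by how many goalkeepers are chosen (0 through 1).
Sum: C(5,0)·C(11,4) + C(5,1)·C(11,3) = 330 + 825 = 1155.

1155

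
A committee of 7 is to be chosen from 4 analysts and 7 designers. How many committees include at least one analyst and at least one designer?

329

With no constraint there are C(11,7) = 330 possible selections.
Subtract selections that omit an entire group: no analysts → C(7,7) = 1; no designers → C(4,7) = 0.
Both groups omitted at once is impossible, so 330 − 1 = 329.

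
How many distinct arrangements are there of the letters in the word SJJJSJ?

15

SJJJSJ has 6 letters with J appearing 4 times and S appearing twice.
Dividing 6! = 720 by 4!·2! = 48 for the repeated letters gives 15.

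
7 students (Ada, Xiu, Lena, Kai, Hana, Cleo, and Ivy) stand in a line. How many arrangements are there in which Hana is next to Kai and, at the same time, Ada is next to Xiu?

480

Treat {Hana,Kai} as one block (2 orders) and {Ada,Xiu} as another (2 orders).
That leaves 5 units to arrange: 2 × 2 × 5! = 4 × 120 = 480.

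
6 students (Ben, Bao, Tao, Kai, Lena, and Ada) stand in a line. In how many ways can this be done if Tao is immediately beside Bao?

Place the 4 others and the Tao-Bao pair as 5 objects in a line; the pair has 2 internal arrangements.
That gives 2 × 5! = 2 × 120 = 240.

240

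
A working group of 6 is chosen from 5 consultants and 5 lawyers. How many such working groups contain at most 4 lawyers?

Split by how many lawyers are chosen (0 through 4).
Sum: C(5,0)·C(5,6) + C(5,1)·C(5,5) + C(5,2)·C(5,4) + C(5,3)·C(5,3) + C(5,4)·C(5,2) = 0 + 5 + 50 + 100 + 50 = 205.

205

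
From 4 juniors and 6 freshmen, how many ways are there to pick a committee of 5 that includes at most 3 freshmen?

186

Split by how many freshmen are chosen (0 through 3).
Sum: C(6,0)·C(4,5) + C(6,1)·C(4,4) + C(6,2)·C(4,3) + C(6,3)·C(4,2) = 0 + 6 + 60 + 120 = 186.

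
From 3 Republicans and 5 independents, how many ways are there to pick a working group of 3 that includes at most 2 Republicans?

55

Split by how many Republicans are chosen (0 through 2).
Sum: C(3,0)·C(5,3) + C(3,1)·C(5,2) + C(3,2)·C(5,1) = 10 + 30 + 15 = 55.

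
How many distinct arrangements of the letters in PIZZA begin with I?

With the first slot taken by I, it remains to arrange the other 4 letters (PZZA).
Those 4 letters have Z appearing twice, giving (4)!/(2!) = 12.

12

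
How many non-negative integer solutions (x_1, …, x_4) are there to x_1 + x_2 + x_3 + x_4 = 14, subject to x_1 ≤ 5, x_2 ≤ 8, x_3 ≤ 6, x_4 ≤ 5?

192

Without the upper bounds there are C(17,3) = 680 ways to split 14 among 4 variables.
Subtract solutions that violate a single cap (substitute x_i' = x_i − (cap_i+1)): x_1 ≥ 6 gives C(11,3) = 165; x_2 ≥ 9 gives C(8,3) = 56; x_3 ≥ 7 gives C(10,3) = 120; x_4 ≥ 6 gives C(11,3) = 165. Together 506.
Add back pairs where two caps are both exceeded: 0 + 4 + 10 + 0 + 0 + 4 = 18.
By inclusion–exclusion the count is 680 − 506 + 18 = 192.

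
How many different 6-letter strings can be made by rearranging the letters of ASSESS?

Letter multiplicities in ASSESS: A×1, E×1, S×4.
So there are 6! / (4!) = 30 distinguishable arrangements.

30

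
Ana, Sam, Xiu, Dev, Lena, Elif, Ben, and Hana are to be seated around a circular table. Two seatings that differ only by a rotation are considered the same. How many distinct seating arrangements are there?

Fix one person's seat to break rotational symmetry; the remaining 7 people can be arranged in (7)! = 5040 ways.

5040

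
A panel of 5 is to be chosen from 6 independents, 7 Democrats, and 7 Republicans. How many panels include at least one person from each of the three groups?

With no constraint there are C(20,5) = 15504 possible selections.
Selections missing a whole group: no independents → C(14,5) = 2002; no Democrats → C(13,5) = 1287; no Republicans → C(13,5) = 1287.
Add back selections omitting two groups (i.e. drawn from a single group): C(6,5) + C(7,5) + C(7,5) = 48.
By inclusion–exclusion: 15504 − 4576 + 48 = 10976.

10976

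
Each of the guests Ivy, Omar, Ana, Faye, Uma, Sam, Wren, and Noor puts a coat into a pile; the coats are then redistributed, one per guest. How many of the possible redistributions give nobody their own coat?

Let Aᵢ be the assignments in which guest i gets their own coat. We want the size of the complement of A₁∪…∪A_8.
By inclusion–exclusion this is Σ_{j=0}^{8} (−1)^j C(8,j)·(8−j)!.
Computing: 40320 − 40320 + 20160 − 6720 + 1680 − 336 + 56 − 8 + 1 = 14833.

14833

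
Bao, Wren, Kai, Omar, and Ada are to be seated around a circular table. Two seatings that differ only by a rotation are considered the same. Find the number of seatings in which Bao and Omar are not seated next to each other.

Without the restriction there are (4)! = 24 seatings.
Those with Bao next to Omar: fuse the pair into one unit and seat 4 units around a circle — 2·(3)! = 12.
Subtracting, 24 − 12 = 12.

12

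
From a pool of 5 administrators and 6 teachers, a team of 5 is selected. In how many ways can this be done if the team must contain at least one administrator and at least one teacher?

455

With no constraint there are C(11,5) = 462 possible selections.
Subtract selections that omit an entire group: no administrators → C(6,5) = 6; no teachers → C(5,5) = 1.
Both groups omitted at once is impossible, so 462 − 7 = 455.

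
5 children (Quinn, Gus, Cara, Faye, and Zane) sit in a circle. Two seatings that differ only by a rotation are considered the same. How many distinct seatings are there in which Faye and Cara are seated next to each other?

12

Glue Faye and Cara into a block (2 internal orders). Seating 4 units around a circle gives (3)! arrangements.
So 2 × (3)! = 2 × 6 = 12.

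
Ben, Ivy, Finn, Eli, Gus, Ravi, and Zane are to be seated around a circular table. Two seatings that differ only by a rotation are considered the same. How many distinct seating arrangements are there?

Seat Ben anywhere (absorbing the rotational symmetry), then permute the other 6: (6)! = 720.

720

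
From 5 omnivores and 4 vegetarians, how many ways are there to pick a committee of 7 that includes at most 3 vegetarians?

26

Split by how many vegetarians are chosen (0 through 3).
Sum: C(4,0)·C(5,7) + C(4,1)·C(5,6) + C(4,2)·C(5,5) + C(4,3)·C(5,4) = 0 + 0 + 6 + 20 = 26.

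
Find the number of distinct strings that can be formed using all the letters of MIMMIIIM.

70

The 8 letters of MIMMIIIM have repeats: I appearing 4 times and M appearing 4 times.
So there are 8! / (4!·4!) = 70 distinguishable arrangements.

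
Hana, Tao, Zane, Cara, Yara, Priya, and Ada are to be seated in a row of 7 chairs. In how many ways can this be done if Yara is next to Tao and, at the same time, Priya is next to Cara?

Treat {Yara,Tao} as one block (2 orders) and {Priya,Cara} as another (2 orders).
That leaves 5 units to arrange: 2 × 2 × 5! = 4 × 120 = 480.

480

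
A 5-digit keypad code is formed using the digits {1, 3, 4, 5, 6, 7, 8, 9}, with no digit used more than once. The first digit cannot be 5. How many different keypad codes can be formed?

The first digit has 8−1 = 7 choices (anything except 5).
The remaining 4 digits are filled from the other 7 symbols without repetition: 7 × 6 × 5 × 4 = 840.
Total: 7 × 840 = 5880.

5880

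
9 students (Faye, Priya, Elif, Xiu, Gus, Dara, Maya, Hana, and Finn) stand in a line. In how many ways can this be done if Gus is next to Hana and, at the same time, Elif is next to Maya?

20160

Treat {Gus,Hana} as one block (2 orders) and {Elif,Maya} as another (2 orders).
That leaves 7 units to arrange: 2 × 2 × 7! = 4 × 5040 = 20160.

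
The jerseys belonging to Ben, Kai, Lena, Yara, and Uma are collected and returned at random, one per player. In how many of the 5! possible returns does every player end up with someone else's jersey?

44

This is the derangement count D_5: permutations of 5 items with no fixed point.
By inclusion–exclusion this is Σ_{j=0}^{5} (−1)^j C(5,j)·(5−j)!.
Computing: 120 − 120 + 60 − 20 + 5 − 1 = 44.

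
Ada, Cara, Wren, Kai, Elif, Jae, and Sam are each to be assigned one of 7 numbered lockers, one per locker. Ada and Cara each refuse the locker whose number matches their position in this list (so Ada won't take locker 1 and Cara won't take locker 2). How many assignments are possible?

3720

Let Aᵢ (for i ∈ {1, 2}) be the placements that put person i in their forbidden locker. Any j of these fix j positions, leaving (7−j)! ways to fill the rest, and there are C(2,j) ways to pick which j.
By inclusion–exclusion, the number of valid placements is Σ_{j=0}^{2} (−1)^j C(2,j)·(7−j)!.
Computing: 5040 − 1440 + 120 = 3720.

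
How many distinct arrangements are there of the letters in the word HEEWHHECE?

HEEWHHECE has 9 letters with E appearing 4 times and H appearing 3 times.
Dividing 9! = 362880 by 4!·3! = 144 for the repeated letters gives 2520.

2520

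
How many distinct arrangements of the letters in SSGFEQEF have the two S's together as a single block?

1260

Treat the 2 copies of S as a single block. The multiset to arrange is then {SS, E, E, F, F, G, Q}, 7 items in all.
That gives (7)!/(2!·2!) = 1260 arrangements.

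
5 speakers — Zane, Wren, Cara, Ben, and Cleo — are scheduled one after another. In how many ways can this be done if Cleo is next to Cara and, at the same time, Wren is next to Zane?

24

Treat {Cleo,Cara} as one block (2 orders) and {Wren,Zane} as another (2 orders).
That leaves 3 units to arrange: 2 × 2 × 3! = 4 × 6 = 24.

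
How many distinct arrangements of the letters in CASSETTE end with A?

630

With the last slot taken by A, it remains to arrange the other 7 letters (CSSETTE).
Those 7 letters have E appearing twice, S appearing twice, and T appearing twice, giving (7)!/(2!·2!·2!) = 630.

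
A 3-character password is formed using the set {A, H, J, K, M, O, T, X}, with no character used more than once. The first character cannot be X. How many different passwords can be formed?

The first character has 8−1 = 7 choices (anything except X).
The remaining 2 characters are filled from the other 7 symbols without repetition: 7 × 6 = 42.
Total: 7 × 42 = 294.

294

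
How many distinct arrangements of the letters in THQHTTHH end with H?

140

Fix H in the last position and arrange the remaining 7 letters.
Those 7 letters have H appearing 3 times and T appearing 3 times, giving (7)!/(3!·3!) = 140.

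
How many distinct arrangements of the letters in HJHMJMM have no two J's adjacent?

150

Total arrangements of HJHMJMM: 7!/(3!·2!·2!) = 210.
If the two J's are adjacent, glue them into one block, leaving 6 items to arrange: (6)!/(3!·2!) = 60 ways.
Subtracting, 210 − 60 = 150 arrangements keep the J's apart.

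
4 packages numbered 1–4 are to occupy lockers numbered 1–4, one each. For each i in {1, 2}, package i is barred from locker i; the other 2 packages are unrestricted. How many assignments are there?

14

Let Aᵢ (for i ∈ {1, 2}) be the placements that put package i in its forbidden locker. Any j of these fix j positions, leaving (4−j)! ways to fill the rest, and there are C(2,j) ways to pick which j.
By inclusion–exclusion, the number of valid placements is Σ_{j=0}^{2} (−1)^j C(2,j)·(4−j)!.
Computing: 24 − 12 + 2 = 14.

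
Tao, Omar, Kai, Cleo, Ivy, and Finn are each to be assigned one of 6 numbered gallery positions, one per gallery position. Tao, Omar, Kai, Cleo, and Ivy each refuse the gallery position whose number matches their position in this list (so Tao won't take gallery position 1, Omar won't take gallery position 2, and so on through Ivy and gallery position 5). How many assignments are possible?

Let Aᵢ (for 1 ≤ i ≤ 5) be the placements that put person i in their forbidden gallery position. Any j of these fix j positions, leaving (6−j)! ways to fill the rest, and there are C(5,j) ways to pick which j.
By inclusion–exclusion, the number of valid placements is Σ_{j=0}^{5} (−1)^j C(5,j)·(6−j)!.
Computing: 720 − 600 + 240 − 60 + 10 − 1 = 309.

309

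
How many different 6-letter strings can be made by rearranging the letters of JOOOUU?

60

Letter multiplicities in JOOOUU: J×1, O×3, U×2.
The number of distinct arrangements is 6!/(3!·2!) = 720/12 = 60.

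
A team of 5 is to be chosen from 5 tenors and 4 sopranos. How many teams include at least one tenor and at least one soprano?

125

Total 5-person selections from all 9: C(9,5) = 126.
Selections missing a whole group: no tenors → C(4,5) = 0; no sopranos → C(5,5) = 1.
Both groups omitted at once is impossible, so 126 − 1 = 125.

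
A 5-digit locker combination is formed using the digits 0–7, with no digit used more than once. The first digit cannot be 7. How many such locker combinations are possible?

The first digit has 8−1 = 7 choices (anything except 7).
The remaining 4 digits are filled from the other 7 symbols without repetition: 7 × 6 × 5 × 4 = 840.
Total: 7 × 840 = 5880.

5880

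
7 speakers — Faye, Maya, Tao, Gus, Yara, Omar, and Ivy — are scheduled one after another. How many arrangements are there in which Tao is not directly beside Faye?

Of the 7! = 5040 arrangements, those with Tao and Faye adjacent number 2 × 6! = 1440 (treat the pair as a block with 2 internal orders).
Complementary counting: 5040 − 1440 = 3600.

3600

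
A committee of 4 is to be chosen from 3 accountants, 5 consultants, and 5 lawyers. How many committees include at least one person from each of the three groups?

375

With no constraint there are C(13,4) = 715 possible selections.
Selections missing a whole group: no accountants → C(10,4) = 210; no consultants → C(8,4) = 70; no lawyers → C(8,4) = 70.
Add back selections omitting two groups (i.e. drawn from a single group): C(3,4) + C(5,4) + C(5,4) = 10.
By inclusion–exclusion: 715 − 350 + 10 = 375.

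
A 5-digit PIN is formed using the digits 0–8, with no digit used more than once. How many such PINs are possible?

15120

This is a permutation of 5 out of 9: P(9,5) = 9!/4!.
That product is 9 × 8 × 7 × 6 × 5 = 15120.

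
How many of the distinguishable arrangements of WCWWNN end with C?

10

With the last slot taken by C, it remains to arrange the other 5 letters (WWWNN).
Those 5 letters have N appearing twice and W appearing 3 times, giving (5)!/(3!·2!) = 10.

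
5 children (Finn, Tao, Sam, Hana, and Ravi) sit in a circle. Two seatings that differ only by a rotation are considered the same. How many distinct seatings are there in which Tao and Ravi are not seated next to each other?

12

Without the restriction there are (4)! = 24 seatings.
Those with Tao next to Ravi: fuse the pair into one unit and seat 4 units around a circle — 2·(3)! = 12.
Subtracting, 24 − 12 = 12.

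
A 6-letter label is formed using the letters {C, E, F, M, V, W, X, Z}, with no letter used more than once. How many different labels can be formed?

20160

With no repetition, fill the 6 letters in order: 8 choices, then 7, down to 3.
8 × 7 × 6 × 5 × 4 × 3 = 20160.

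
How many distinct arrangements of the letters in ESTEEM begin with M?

20

Fix M in the first position and arrange the remaining 5 letters.
Those 5 letters have E appearing 3 times, giving (5)!/(3!) = 20.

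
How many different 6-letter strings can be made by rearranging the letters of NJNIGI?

180

The 6 letters of NJNIGI have repeats: I appearing twice and N appearing twice.
Dividing 6! = 720 by 2!·2! = 4 for the repeated letters gives 180.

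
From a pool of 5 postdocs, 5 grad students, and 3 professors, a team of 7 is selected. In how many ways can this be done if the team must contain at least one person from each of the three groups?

Total 7-person selections from all 13: C(13,7) = 1716.
Selections missing a whole group: no postdocs → C(8,7) = 8; no grad students → C(8,7) = 8; no professors → C(10,7) = 120.
Add back selections omitting two groups (i.e. drawn from a single group): C(5,7) + C(5,7) + C(3,7) = 0.
By inclusion–exclusion: 1716 − 136 + 0 = 1580.

1580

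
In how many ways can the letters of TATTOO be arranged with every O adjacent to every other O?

20

Treat the 2 copies of O as a single block. The multiset to arrange is then {OO, A, T, T, T}, 5 items in all.
That gives (5)!/(3!) = 20 arrangements.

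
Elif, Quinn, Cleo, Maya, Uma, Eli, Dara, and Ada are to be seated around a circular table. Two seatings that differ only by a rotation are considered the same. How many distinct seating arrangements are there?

5040

Fix one person's seat to break rotational symmetry; the remaining 7 people can be arranged in (7)! = 5040 ways.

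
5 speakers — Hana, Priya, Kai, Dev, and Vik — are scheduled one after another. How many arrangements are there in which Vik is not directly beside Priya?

Of the 5! = 120 arrangements, those with Vik and Priya adjacent number 2 × 4! = 48 (treat the pair as a block with 2 internal orders).
So 120 − 48 = 72 arrangements keep them apart.

72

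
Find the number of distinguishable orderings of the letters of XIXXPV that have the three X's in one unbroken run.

24

Treat the 3 copies of X as a single block. The multiset to arrange is then {XXX, I, P, V}, 4 items in all.
All 4 items are distinct, so there are (4)! = 24 arrangements.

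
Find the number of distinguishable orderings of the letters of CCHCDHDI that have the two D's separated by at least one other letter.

There are 8!/(3!·2!·2!) = 1680 arrangements of CCHCDHDI in total.
Arrangements with the D's together: treat DD as one letter, giving (7)!/(3!·2!) = 420.
Hence 1680 − 420 = 1260.

1260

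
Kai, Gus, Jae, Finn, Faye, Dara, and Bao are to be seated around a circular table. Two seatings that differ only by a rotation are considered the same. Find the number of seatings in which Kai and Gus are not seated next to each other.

480

All circular seatings of 7 people number (6)! = 720.
Seatings with Kai beside Gus: treat them as a block with 2 internal orders, giving 2 × (5)! = 240.
Subtracting, 720 − 240 = 480.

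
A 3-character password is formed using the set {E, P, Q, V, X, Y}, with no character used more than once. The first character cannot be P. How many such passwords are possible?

The first character has 6−1 = 5 choices (anything except P).
The remaining 2 characters are filled from the other 5 symbols without repetition: 5 × 4 = 20.
Total: 5 × 20 = 100.

100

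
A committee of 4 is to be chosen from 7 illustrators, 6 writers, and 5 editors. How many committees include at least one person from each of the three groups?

Total 4-person selections from all 18: C(18,4) = 3060.
Selections missing a whole group: no illustrators → C(11,4) = 330; no writers → C(12,4) = 495; no editors → C(13,4) = 715.
Add back selections omitting two groups (i.e. drawn from a single group): C(7,4) + C(6,4) + C(5,4) = 55.
By inclusion–exclusion: 3060 − 1540 + 55 = 1575.

1575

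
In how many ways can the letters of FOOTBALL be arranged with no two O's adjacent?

Total arrangements of FOOTBALL: 8!/(2!·2!) = 10080.
If the two O's are adjacent, glue them into one block, leaving 7 items to arrange: (7)!/(2!) = 2520 ways.
Hence 10080 − 2520 = 7560.

7560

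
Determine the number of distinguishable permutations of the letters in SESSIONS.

The 8 letters of SESSIONS have repeats: S appearing 4 times.
Dividing 8! = 40320 by 4! = 24 for the repeated letters gives 1680.

1680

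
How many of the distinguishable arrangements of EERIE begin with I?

Fix I in the first position and arrange the remaining 4 letters.
Those 4 letters have E appearing 3 times, giving (4)!/(3!) = 4.

4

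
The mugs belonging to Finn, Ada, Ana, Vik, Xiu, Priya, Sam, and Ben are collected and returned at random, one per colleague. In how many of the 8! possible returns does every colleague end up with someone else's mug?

14833

Let Aᵢ be the assignments in which colleague i gets their own mug. We want the size of the complement of A₁∪…∪A_8.
By inclusion–exclusion this is Σ_{j=0}^{8} (−1)^j C(8,j)·(8−j)!.
Computing: 40320 − 40320 + 20160 − 6720 + 1680 − 336 + 56 − 8 + 1 = 14833.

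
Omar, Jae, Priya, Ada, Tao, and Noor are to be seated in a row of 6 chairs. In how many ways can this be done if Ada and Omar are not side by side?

480

There are 6! = 720 arrangements in all. If Ada and Omar are adjacent, merging them into one block gives 2·(5)! = 240 arrangements.
So 720 − 240 = 480 arrangements keep them apart.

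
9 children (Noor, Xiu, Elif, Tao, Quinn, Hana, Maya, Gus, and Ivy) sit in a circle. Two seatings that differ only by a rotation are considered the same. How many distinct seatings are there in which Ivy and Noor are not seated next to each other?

Without the restriction there are (8)! = 40320 seatings.
Seatings with Ivy beside Noor: treat them as a block with 2 internal orders, giving 2 × (7)! = 10080.
Subtracting, 40320 − 10080 = 30240.

30240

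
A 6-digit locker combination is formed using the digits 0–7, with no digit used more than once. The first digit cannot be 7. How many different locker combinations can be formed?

The first digit has 8−1 = 7 choices (anything except 7).
The remaining 5 digits are filled from the other 7 symbols without repetition: 7 × 6 × 5 × 4 × 3 = 2520.
Total: 7 × 2520 = 17640.

17640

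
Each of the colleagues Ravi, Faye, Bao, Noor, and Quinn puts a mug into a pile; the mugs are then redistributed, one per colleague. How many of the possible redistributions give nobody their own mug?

44

This is the derangement count D_5: permutations of 5 items with no fixed point.
By inclusion–exclusion this is Σ_{j=0}^{5} (−1)^j C(5,j)·(5−j)!.
Computing: 120 − 120 + 60 − 20 + 5 − 1 = 44.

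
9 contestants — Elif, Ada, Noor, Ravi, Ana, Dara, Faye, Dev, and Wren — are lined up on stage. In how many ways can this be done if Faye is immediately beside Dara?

80640

Treat {Faye, Dara} as a single unit. There are 8 units to order, and the pair itself can be ordered 2 ways.
That gives 2 × 8! = 2 × 40320 = 80640.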